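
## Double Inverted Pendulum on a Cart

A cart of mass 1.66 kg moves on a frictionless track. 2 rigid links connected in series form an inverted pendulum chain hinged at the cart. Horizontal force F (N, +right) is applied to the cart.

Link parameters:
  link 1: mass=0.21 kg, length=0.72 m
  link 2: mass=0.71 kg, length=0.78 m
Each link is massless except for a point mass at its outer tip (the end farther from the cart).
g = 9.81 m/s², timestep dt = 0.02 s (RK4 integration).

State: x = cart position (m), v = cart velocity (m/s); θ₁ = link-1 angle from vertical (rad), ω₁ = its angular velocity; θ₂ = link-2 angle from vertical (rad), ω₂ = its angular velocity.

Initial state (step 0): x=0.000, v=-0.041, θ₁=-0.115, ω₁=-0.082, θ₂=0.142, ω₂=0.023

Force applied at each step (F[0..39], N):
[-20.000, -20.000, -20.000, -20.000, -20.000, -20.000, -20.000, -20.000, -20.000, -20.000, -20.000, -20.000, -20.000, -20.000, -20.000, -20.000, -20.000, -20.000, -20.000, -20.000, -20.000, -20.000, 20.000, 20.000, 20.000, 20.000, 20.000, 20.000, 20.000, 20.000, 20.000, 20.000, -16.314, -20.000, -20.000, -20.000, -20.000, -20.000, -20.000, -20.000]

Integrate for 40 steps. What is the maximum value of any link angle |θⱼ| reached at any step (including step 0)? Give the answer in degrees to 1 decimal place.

apply F[0]=-20.000 → step 1: x=-0.003, v=-0.270, θ₁=-0.116, ω₁=-0.007, θ₂=0.145, ω₂=0.283
apply F[1]=-20.000 → step 2: x=-0.011, v=-0.500, θ₁=-0.115, ω₁=0.068, θ₂=0.153, ω₂=0.545
apply F[2]=-20.000 → step 3: x=-0.023, v=-0.730, θ₁=-0.113, ω₁=0.145, θ₂=0.167, ω₂=0.807
apply F[3]=-20.000 → step 4: x=-0.040, v=-0.961, θ₁=-0.109, ω₁=0.227, θ₂=0.186, ω₂=1.070
apply F[4]=-20.000 → step 5: x=-0.062, v=-1.193, θ₁=-0.104, ω₁=0.317, θ₂=0.210, ω₂=1.331
apply F[5]=-20.000 → step 6: x=-0.088, v=-1.426, θ₁=-0.097, ω₁=0.420, θ₂=0.239, ω₂=1.587
apply F[6]=-20.000 → step 7: x=-0.119, v=-1.660, θ₁=-0.087, ω₁=0.541, θ₂=0.273, ω₂=1.834
apply F[7]=-20.000 → step 8: x=-0.154, v=-1.896, θ₁=-0.075, ω₁=0.686, θ₂=0.312, ω₂=2.070
apply F[8]=-20.000 → step 9: x=-0.194, v=-2.133, θ₁=-0.059, ω₁=0.860, θ₂=0.356, ω₂=2.287
apply F[9]=-20.000 → step 10: x=-0.239, v=-2.372, θ₁=-0.040, ω₁=1.069, θ₂=0.403, ω₂=2.482
apply F[10]=-20.000 → step 11: x=-0.289, v=-2.611, θ₁=-0.016, ω₁=1.318, θ₂=0.455, ω₂=2.648
apply F[11]=-20.000 → step 12: x=-0.344, v=-2.852, θ₁=0.013, ω₁=1.612, θ₂=0.509, ω₂=2.780
apply F[12]=-20.000 → step 13: x=-0.403, v=-3.094, θ₁=0.048, ω₁=1.955, θ₂=0.566, ω₂=2.869
apply F[13]=-20.000 → step 14: x=-0.468, v=-3.335, θ₁=0.091, ω₁=2.351, θ₂=0.624, ω₂=2.908
apply F[14]=-20.000 → step 15: x=-0.537, v=-3.576, θ₁=0.143, ω₁=2.803, θ₂=0.682, ω₂=2.884
apply F[15]=-20.000 → step 16: x=-0.611, v=-3.813, θ₁=0.204, ω₁=3.316, θ₂=0.738, ω₂=2.784
apply F[16]=-20.000 → step 17: x=-0.689, v=-4.045, θ₁=0.276, ω₁=3.894, θ₂=0.792, ω₂=2.591
apply F[17]=-20.000 → step 18: x=-0.772, v=-4.266, θ₁=0.360, ω₁=4.543, θ₂=0.841, ω₂=2.285
apply F[18]=-20.000 → step 19: x=-0.860, v=-4.468, θ₁=0.458, ω₁=5.268, θ₂=0.883, ω₂=1.849
apply F[19]=-20.000 → step 20: x=-0.951, v=-4.634, θ₁=0.571, ω₁=6.061, θ₂=0.914, ω₂=1.278
apply F[20]=-20.000 → step 21: x=-1.045, v=-4.741, θ₁=0.701, ω₁=6.865, θ₂=0.933, ω₂=0.631
apply F[21]=-20.000 → step 22: x=-1.140, v=-4.761, θ₁=0.845, ω₁=7.504, θ₂=0.940, ω₂=0.112
apply F[22]=+20.000 → step 23: x=-1.231, v=-4.360, θ₁=0.994, ω₁=7.421, θ₂=0.942, ω₂=0.066
apply F[23]=+20.000 → step 24: x=-1.314, v=-3.966, θ₁=1.141, ω₁=7.216, θ₂=0.945, ω₂=0.283
apply F[24]=+20.000 → step 25: x=-1.390, v=-3.593, θ₁=1.283, ω₁=6.993, θ₂=0.954, ω₂=0.651
apply F[25]=+20.000 → step 26: x=-1.458, v=-3.241, θ₁=1.421, ω₁=6.808, θ₂=0.971, ω₂=1.089
apply F[26]=+20.000 → step 27: x=-1.520, v=-2.902, θ₁=1.556, ω₁=6.674, θ₂=0.998, ω₂=1.571
apply F[27]=+20.000 → step 28: x=-1.574, v=-2.570, θ₁=1.688, ω₁=6.577, θ₂=1.034, ω₂=2.096
apply F[28]=+20.000 → step 29: x=-1.623, v=-2.242, θ₁=1.819, ω₁=6.498, θ₂=1.082, ω₂=2.670
apply F[29]=+20.000 → step 30: x=-1.664, v=-1.916, θ₁=1.948, ω₁=6.413, θ₂=1.142, ω₂=3.303
apply F[30]=+20.000 → step 31: x=-1.699, v=-1.591, θ₁=2.075, ω₁=6.295, θ₂=1.215, ω₂=4.001
apply F[31]=+20.000 → step 32: x=-1.728, v=-1.267, θ₁=2.199, ω₁=6.108, θ₂=1.302, ω₂=4.770
apply F[32]=-16.314 → step 33: x=-1.754, v=-1.343, θ₁=2.313, ω₁=5.227, θ₂=1.410, ω₂=6.010
apply F[33]=-20.000 → step 34: x=-1.782, v=-1.471, θ₁=2.406, ω₁=4.051, θ₂=1.543, ω₂=7.275
apply F[34]=-20.000 → step 35: x=-1.813, v=-1.597, θ₁=2.473, ω₁=2.565, θ₂=1.701, ω₂=8.607
apply F[35]=-20.000 → step 36: x=-1.846, v=-1.688, θ₁=2.506, ω₁=0.656, θ₂=1.889, ω₂=10.216
apply F[36]=-20.000 → step 37: x=-1.879, v=-1.649, θ₁=2.495, ω₁=-1.791, θ₂=2.114, ω₂=12.450
apply F[37]=-20.000 → step 38: x=-1.909, v=-1.232, θ₁=2.437, ω₁=-3.566, θ₂=2.388, ω₂=14.598
apply F[38]=-20.000 → step 39: x=-1.928, v=-0.681, θ₁=2.384, ω₁=-1.288, θ₂=2.671, ω₂=13.230
apply F[39]=-20.000 → step 40: x=-1.939, v=-0.511, θ₁=2.390, ω₁=1.821, θ₂=2.912, ω₂=10.885
Max |angle| over trajectory = 2.912 rad = 166.8°.

Answer: 166.8°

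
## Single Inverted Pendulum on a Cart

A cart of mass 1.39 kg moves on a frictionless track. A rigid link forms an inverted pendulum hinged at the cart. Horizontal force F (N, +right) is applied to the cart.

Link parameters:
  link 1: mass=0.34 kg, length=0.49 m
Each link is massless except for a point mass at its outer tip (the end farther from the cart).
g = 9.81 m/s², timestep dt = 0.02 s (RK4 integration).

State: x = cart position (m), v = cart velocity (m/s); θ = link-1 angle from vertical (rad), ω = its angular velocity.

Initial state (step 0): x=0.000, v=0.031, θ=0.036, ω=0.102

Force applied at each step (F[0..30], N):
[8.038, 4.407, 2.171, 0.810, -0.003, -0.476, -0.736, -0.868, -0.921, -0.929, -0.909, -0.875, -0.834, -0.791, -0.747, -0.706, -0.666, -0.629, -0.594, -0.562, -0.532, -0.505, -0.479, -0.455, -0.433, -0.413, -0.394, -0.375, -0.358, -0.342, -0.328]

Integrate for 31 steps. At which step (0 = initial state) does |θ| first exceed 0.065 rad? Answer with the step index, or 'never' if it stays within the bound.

apply F[0]=+8.038 → step 1: x=0.002, v=0.145, θ=0.036, ω=-0.116
apply F[1]=+4.407 → step 2: x=0.005, v=0.207, θ=0.032, ω=-0.228
apply F[2]=+2.171 → step 3: x=0.010, v=0.236, θ=0.027, ω=-0.277
apply F[3]=+0.810 → step 4: x=0.015, v=0.247, θ=0.022, ω=-0.288
apply F[4]=-0.003 → step 5: x=0.019, v=0.246, θ=0.016, ω=-0.279
apply F[5]=-0.476 → step 6: x=0.024, v=0.238, θ=0.011, ω=-0.258
apply F[6]=-0.736 → step 7: x=0.029, v=0.227, θ=0.006, ω=-0.232
apply F[7]=-0.868 → step 8: x=0.033, v=0.215, θ=0.001, ω=-0.205
apply F[8]=-0.921 → step 9: x=0.038, v=0.202, θ=-0.002, ω=-0.178
apply F[9]=-0.929 → step 10: x=0.041, v=0.188, θ=-0.006, ω=-0.153
apply F[10]=-0.909 → step 11: x=0.045, v=0.176, θ=-0.009, ω=-0.130
apply F[11]=-0.875 → step 12: x=0.048, v=0.164, θ=-0.011, ω=-0.109
apply F[12]=-0.834 → step 13: x=0.052, v=0.152, θ=-0.013, ω=-0.091
apply F[13]=-0.791 → step 14: x=0.055, v=0.141, θ=-0.015, ω=-0.074
apply F[14]=-0.747 → step 15: x=0.057, v=0.131, θ=-0.016, ω=-0.060
apply F[15]=-0.706 → step 16: x=0.060, v=0.122, θ=-0.017, ω=-0.047
apply F[16]=-0.666 → step 17: x=0.062, v=0.113, θ=-0.018, ω=-0.037
apply F[17]=-0.629 → step 18: x=0.064, v=0.105, θ=-0.018, ω=-0.027
apply F[18]=-0.594 → step 19: x=0.066, v=0.097, θ=-0.019, ω=-0.019
apply F[19]=-0.562 → step 20: x=0.068, v=0.090, θ=-0.019, ω=-0.012
apply F[20]=-0.532 → step 21: x=0.070, v=0.084, θ=-0.019, ω=-0.006
apply F[21]=-0.505 → step 22: x=0.072, v=0.077, θ=-0.019, ω=-0.001
apply F[22]=-0.479 → step 23: x=0.073, v=0.071, θ=-0.019, ω=0.004
apply F[23]=-0.455 → step 24: x=0.074, v=0.066, θ=-0.019, ω=0.007
apply F[24]=-0.433 → step 25: x=0.076, v=0.060, θ=-0.019, ω=0.010
apply F[25]=-0.413 → step 26: x=0.077, v=0.055, θ=-0.019, ω=0.013
apply F[26]=-0.394 → step 27: x=0.078, v=0.051, θ=-0.019, ω=0.015
apply F[27]=-0.375 → step 28: x=0.079, v=0.046, θ=-0.018, ω=0.017
apply F[28]=-0.358 → step 29: x=0.080, v=0.042, θ=-0.018, ω=0.018
apply F[29]=-0.342 → step 30: x=0.081, v=0.038, θ=-0.018, ω=0.020
apply F[30]=-0.328 → step 31: x=0.081, v=0.034, θ=-0.017, ω=0.021
max |θ| = 0.036 ≤ 0.065 over all 32 states.

Answer: never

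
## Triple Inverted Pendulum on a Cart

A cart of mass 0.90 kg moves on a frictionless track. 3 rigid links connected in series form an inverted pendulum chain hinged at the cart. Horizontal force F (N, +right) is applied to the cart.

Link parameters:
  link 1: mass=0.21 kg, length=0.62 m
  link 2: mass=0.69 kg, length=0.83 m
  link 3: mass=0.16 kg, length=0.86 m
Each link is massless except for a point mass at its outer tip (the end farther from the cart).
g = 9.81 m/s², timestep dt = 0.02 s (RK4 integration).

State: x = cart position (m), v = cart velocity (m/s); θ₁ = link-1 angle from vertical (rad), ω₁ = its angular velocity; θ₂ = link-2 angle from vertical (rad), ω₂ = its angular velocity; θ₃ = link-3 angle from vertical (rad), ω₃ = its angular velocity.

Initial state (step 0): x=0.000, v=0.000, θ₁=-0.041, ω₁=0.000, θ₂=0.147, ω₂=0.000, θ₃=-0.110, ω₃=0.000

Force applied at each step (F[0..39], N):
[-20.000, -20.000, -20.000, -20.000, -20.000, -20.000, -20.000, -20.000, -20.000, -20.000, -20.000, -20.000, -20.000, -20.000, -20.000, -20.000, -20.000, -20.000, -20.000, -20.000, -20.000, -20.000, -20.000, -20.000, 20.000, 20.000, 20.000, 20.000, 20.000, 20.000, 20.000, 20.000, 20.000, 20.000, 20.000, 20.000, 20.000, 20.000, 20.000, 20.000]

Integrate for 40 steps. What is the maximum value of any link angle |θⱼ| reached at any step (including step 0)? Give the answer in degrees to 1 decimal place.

Answer: 234.9°

Derivation:
apply F[0]=-20.000 → step 1: x=-0.004, v=-0.436, θ₁=-0.036, ω₁=0.471, θ₂=0.149, ω₂=0.221, θ₃=-0.111, ω₃=-0.066
apply F[1]=-20.000 → step 2: x=-0.017, v=-0.874, θ₁=-0.022, ω₁=0.965, θ₂=0.156, ω₂=0.426, θ₃=-0.113, ω₃=-0.130
apply F[2]=-20.000 → step 3: x=-0.039, v=-1.317, θ₁=0.003, ω₁=1.503, θ₂=0.166, ω₂=0.601, θ₃=-0.116, ω₃=-0.190
apply F[3]=-20.000 → step 4: x=-0.070, v=-1.764, θ₁=0.039, ω₁=2.107, θ₂=0.179, ω₂=0.729, θ₃=-0.120, ω₃=-0.240
apply F[4]=-20.000 → step 5: x=-0.110, v=-2.214, θ₁=0.087, ω₁=2.788, θ₂=0.195, ω₂=0.796, θ₃=-0.125, ω₃=-0.274
apply F[5]=-20.000 → step 6: x=-0.159, v=-2.659, θ₁=0.151, ω₁=3.532, θ₂=0.211, ω₂=0.803, θ₃=-0.131, ω₃=-0.277
apply F[6]=-20.000 → step 7: x=-0.216, v=-3.084, θ₁=0.229, ω₁=4.279, θ₂=0.227, ω₂=0.783, θ₃=-0.136, ω₃=-0.234
apply F[7]=-20.000 → step 8: x=-0.282, v=-3.470, θ₁=0.321, ω₁=4.913, θ₂=0.243, ω₂=0.812, θ₃=-0.140, ω₃=-0.139
apply F[8]=-20.000 → step 9: x=-0.355, v=-3.805, θ₁=0.424, ω₁=5.331, θ₂=0.260, ω₂=0.975, θ₃=-0.141, ω₃=-0.001
apply F[9]=-20.000 → step 10: x=-0.434, v=-4.095, θ₁=0.533, ω₁=5.515, θ₂=0.283, ω₂=1.303, θ₃=-0.140, ω₃=0.160
apply F[10]=-20.000 → step 11: x=-0.518, v=-4.354, θ₁=0.643, ω₁=5.517, θ₂=0.313, ω₂=1.770, θ₃=-0.135, ω₃=0.328
apply F[11]=-20.000 → step 12: x=-0.608, v=-4.591, θ₁=0.752, ω₁=5.390, θ₂=0.354, ω₂=2.334, θ₃=-0.127, ω₃=0.500
apply F[12]=-20.000 → step 13: x=-0.702, v=-4.812, θ₁=0.858, ω₁=5.163, θ₂=0.407, ω₂=2.964, θ₃=-0.115, ω₃=0.679
apply F[13]=-20.000 → step 14: x=-0.800, v=-5.017, θ₁=0.958, ω₁=4.840, θ₂=0.473, ω₂=3.640, θ₃=-0.099, ω₃=0.874
apply F[14]=-20.000 → step 15: x=-0.902, v=-5.205, θ₁=1.051, ω₁=4.412, θ₂=0.553, ω₂=4.347, θ₃=-0.080, ω₃=1.099
apply F[15]=-20.000 → step 16: x=-1.008, v=-5.368, θ₁=1.134, ω₁=3.871, θ₂=0.647, ω₂=5.077, θ₃=-0.055, ω₃=1.369
apply F[16]=-20.000 → step 17: x=-1.117, v=-5.498, θ₁=1.205, ω₁=3.210, θ₂=0.756, ω₂=5.820, θ₃=-0.025, ω₃=1.707
apply F[17]=-20.000 → step 18: x=-1.228, v=-5.578, θ₁=1.262, ω₁=2.449, θ₂=0.880, ω₂=6.559, θ₃=0.014, ω₃=2.145
apply F[18]=-20.000 → step 19: x=-1.340, v=-5.585, θ₁=1.303, ω₁=1.664, θ₂=1.018, ω₂=7.245, θ₃=0.062, ω₃=2.724
apply F[19]=-20.000 → step 20: x=-1.451, v=-5.500, θ₁=1.329, ω₁=1.039, θ₂=1.168, ω₂=7.758, θ₃=0.124, ω₃=3.474
apply F[20]=-20.000 → step 21: x=-1.559, v=-5.341, θ₁=1.347, ω₁=0.870, θ₂=1.326, ω₂=7.914, θ₃=0.202, ω₃=4.369
apply F[21]=-20.000 → step 22: x=-1.664, v=-5.178, θ₁=1.368, ω₁=1.337, θ₂=1.482, ω₂=7.608, θ₃=0.299, ω₃=5.294
apply F[22]=-20.000 → step 23: x=-1.767, v=-5.073, θ₁=1.404, ω₁=2.306, θ₂=1.628, ω₂=6.942, θ₃=0.413, ω₃=6.129
apply F[23]=-20.000 → step 24: x=-1.867, v=-5.029, θ₁=1.462, ω₁=3.510, θ₂=1.758, ω₂=6.078, θ₃=0.543, ω₃=6.845
apply F[24]=+20.000 → step 25: x=-1.963, v=-4.502, θ₁=1.539, ω₁=4.145, θ₂=1.877, ω₂=5.749, θ₃=0.683, ω₃=7.094
apply F[25]=+20.000 → step 26: x=-2.047, v=-3.960, θ₁=1.629, ω₁=4.886, θ₂=1.988, ω₂=5.371, θ₃=0.827, ω₃=7.338
apply F[26]=+20.000 → step 27: x=-2.121, v=-3.389, θ₁=1.735, ω₁=5.754, θ₂=2.091, ω₂=4.920, θ₃=0.976, ω₃=7.594
apply F[27]=+20.000 → step 28: x=-2.183, v=-2.763, θ₁=1.860, ω₁=6.791, θ₂=2.184, ω₂=4.366, θ₃=1.131, ω₃=7.885
apply F[28]=+20.000 → step 29: x=-2.231, v=-2.044, θ₁=2.008, ω₁=8.071, θ₂=2.265, ω₂=3.677, θ₃=1.292, ω₃=8.255
apply F[29]=+20.000 → step 30: x=-2.263, v=-1.160, θ₁=2.185, ω₁=9.676, θ₂=2.330, ω₂=2.866, θ₃=1.462, ω₃=8.795
apply F[30]=+20.000 → step 31: x=-2.276, v=-0.014, θ₁=2.397, ω₁=11.462, θ₂=2.380, ω₂=2.221, θ₃=1.646, ω₃=9.651
apply F[31]=+20.000 → step 32: x=-2.263, v=1.312, θ₁=2.638, ω₁=12.357, θ₂=2.427, ω₂=2.718, θ₃=1.850, ω₃=10.806
apply F[32]=+20.000 → step 33: x=-2.225, v=2.388, θ₁=2.877, ω₁=11.252, θ₂=2.501, ω₂=4.868, θ₃=2.077, ω₃=11.814
apply F[33]=+20.000 → step 34: x=-2.170, v=3.072, θ₁=3.078, ω₁=8.732, θ₂=2.626, ω₂=7.691, θ₃=2.321, ω₃=12.505
apply F[34]=+20.000 → step 35: x=-2.104, v=3.494, θ₁=3.219, ω₁=5.173, θ₂=2.809, ω₂=10.706, θ₃=2.577, ω₃=13.072
apply F[35]=+20.000 → step 36: x=-2.032, v=3.675, θ₁=3.277, ω₁=0.493, θ₂=3.057, ω₂=14.032, θ₃=2.845, ω₃=13.823
apply F[36]=+20.000 → step 37: x=-1.959, v=3.598, θ₁=3.256, ω₁=-1.334, θ₂=3.355, ω₂=14.844, θ₃=3.134, ω₃=15.163
apply F[37]=+20.000 → step 38: x=-1.886, v=3.707, θ₁=3.273, ω₁=3.345, θ₂=3.616, ω₂=11.119, θ₃=3.448, ω₃=16.086
apply F[38]=+20.000 → step 39: x=-1.810, v=3.841, θ₁=3.388, ω₁=8.023, θ₂=3.802, ω₂=7.535, θ₃=3.773, ω₃=16.368
apply F[39]=+20.000 → step 40: x=-1.734, v=3.665, θ₁=3.588, ω₁=11.873, θ₂=3.918, ω₂=4.106, θ₃=4.100, ω₃=16.185
Max |angle| over trajectory = 4.100 rad = 234.9°.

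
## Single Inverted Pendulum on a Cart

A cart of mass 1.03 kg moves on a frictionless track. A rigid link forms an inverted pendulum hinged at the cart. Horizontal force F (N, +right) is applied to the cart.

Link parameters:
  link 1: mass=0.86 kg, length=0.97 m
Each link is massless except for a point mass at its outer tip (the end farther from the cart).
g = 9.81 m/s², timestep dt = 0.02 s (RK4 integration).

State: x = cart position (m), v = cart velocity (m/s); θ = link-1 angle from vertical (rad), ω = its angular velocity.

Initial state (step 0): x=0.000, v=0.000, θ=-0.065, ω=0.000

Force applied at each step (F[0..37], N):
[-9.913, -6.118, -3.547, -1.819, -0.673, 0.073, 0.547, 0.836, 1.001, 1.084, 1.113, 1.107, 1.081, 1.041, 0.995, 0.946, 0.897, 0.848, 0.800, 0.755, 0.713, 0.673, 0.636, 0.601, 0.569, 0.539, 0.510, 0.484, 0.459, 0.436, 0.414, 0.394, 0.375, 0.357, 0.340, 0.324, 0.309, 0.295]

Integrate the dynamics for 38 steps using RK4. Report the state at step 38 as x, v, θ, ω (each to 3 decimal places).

apply F[0]=-9.913 → step 1: x=-0.002, v=-0.181, θ=-0.063, ω=0.174
apply F[1]=-6.118 → step 2: x=-0.007, v=-0.290, θ=-0.059, ω=0.273
apply F[2]=-3.547 → step 3: x=-0.013, v=-0.350, θ=-0.053, ω=0.323
apply F[3]=-1.819 → step 4: x=-0.020, v=-0.377, θ=-0.046, ω=0.341
apply F[4]=-0.673 → step 5: x=-0.028, v=-0.383, θ=-0.039, ω=0.339
apply F[5]=+0.073 → step 6: x=-0.035, v=-0.376, θ=-0.033, ω=0.324
apply F[6]=+0.547 → step 7: x=-0.043, v=-0.360, θ=-0.027, ω=0.302
apply F[7]=+0.836 → step 8: x=-0.050, v=-0.340, θ=-0.021, ω=0.277
apply F[8]=+1.001 → step 9: x=-0.056, v=-0.318, θ=-0.016, ω=0.250
apply F[9]=+1.084 → step 10: x=-0.062, v=-0.295, θ=-0.011, ω=0.223
apply F[10]=+1.113 → step 11: x=-0.068, v=-0.272, θ=-0.007, ω=0.198
apply F[11]=+1.107 → step 12: x=-0.073, v=-0.249, θ=-0.003, ω=0.174
apply F[12]=+1.081 → step 13: x=-0.078, v=-0.228, θ=0.000, ω=0.152
apply F[13]=+1.041 → step 14: x=-0.082, v=-0.208, θ=0.003, ω=0.132
apply F[14]=+0.995 → step 15: x=-0.086, v=-0.190, θ=0.006, ω=0.113
apply F[15]=+0.946 → step 16: x=-0.090, v=-0.172, θ=0.008, ω=0.097
apply F[16]=+0.897 → step 17: x=-0.093, v=-0.156, θ=0.010, ω=0.082
apply F[17]=+0.848 → step 18: x=-0.096, v=-0.142, θ=0.011, ω=0.069
apply F[18]=+0.800 → step 19: x=-0.099, v=-0.128, θ=0.012, ω=0.057
apply F[19]=+0.755 → step 20: x=-0.101, v=-0.115, θ=0.013, ω=0.047
apply F[20]=+0.713 → step 21: x=-0.104, v=-0.104, θ=0.014, ω=0.038
apply F[21]=+0.673 → step 22: x=-0.106, v=-0.093, θ=0.015, ω=0.030
apply F[22]=+0.636 → step 23: x=-0.107, v=-0.083, θ=0.015, ω=0.023
apply F[23]=+0.601 → step 24: x=-0.109, v=-0.074, θ=0.016, ω=0.017
apply F[24]=+0.569 → step 25: x=-0.110, v=-0.066, θ=0.016, ω=0.011
apply F[25]=+0.539 → step 26: x=-0.112, v=-0.058, θ=0.016, ω=0.006
apply F[26]=+0.510 → step 27: x=-0.113, v=-0.051, θ=0.016, ω=0.002
apply F[27]=+0.484 → step 28: x=-0.114, v=-0.044, θ=0.016, ω=-0.001
apply F[28]=+0.459 → step 29: x=-0.114, v=-0.038, θ=0.016, ω=-0.004
apply F[29]=+0.436 → step 30: x=-0.115, v=-0.032, θ=0.016, ω=-0.007
apply F[30]=+0.414 → step 31: x=-0.116, v=-0.027, θ=0.016, ω=-0.009
apply F[31]=+0.394 → step 32: x=-0.116, v=-0.022, θ=0.016, ω=-0.011
apply F[32]=+0.375 → step 33: x=-0.117, v=-0.017, θ=0.016, ω=-0.013
apply F[33]=+0.357 → step 34: x=-0.117, v=-0.013, θ=0.015, ω=-0.014
apply F[34]=+0.340 → step 35: x=-0.117, v=-0.008, θ=0.015, ω=-0.016
apply F[35]=+0.324 → step 36: x=-0.117, v=-0.005, θ=0.015, ω=-0.017
apply F[36]=+0.309 → step 37: x=-0.117, v=-0.001, θ=0.014, ω=-0.017
apply F[37]=+0.295 → step 38: x=-0.117, v=0.002, θ=0.014, ω=-0.018

Answer: x=-0.117, v=0.002, θ=0.014, ω=-0.018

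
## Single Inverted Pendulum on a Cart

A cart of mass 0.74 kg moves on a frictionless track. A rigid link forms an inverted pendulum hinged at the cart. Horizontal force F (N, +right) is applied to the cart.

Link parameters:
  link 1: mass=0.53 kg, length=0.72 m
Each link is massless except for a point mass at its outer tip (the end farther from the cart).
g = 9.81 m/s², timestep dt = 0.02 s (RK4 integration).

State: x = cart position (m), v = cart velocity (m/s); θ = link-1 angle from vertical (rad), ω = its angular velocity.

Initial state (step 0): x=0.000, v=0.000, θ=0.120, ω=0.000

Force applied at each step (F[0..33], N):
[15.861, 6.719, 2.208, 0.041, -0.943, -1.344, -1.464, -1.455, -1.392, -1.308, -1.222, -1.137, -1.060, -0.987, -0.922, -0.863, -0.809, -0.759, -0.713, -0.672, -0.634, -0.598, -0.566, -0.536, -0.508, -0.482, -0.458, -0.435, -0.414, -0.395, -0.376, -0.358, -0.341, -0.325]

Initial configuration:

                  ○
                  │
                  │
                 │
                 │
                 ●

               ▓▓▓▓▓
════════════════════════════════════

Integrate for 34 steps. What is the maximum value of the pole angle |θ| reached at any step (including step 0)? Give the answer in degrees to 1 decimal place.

apply F[0]=+15.861 → step 1: x=0.004, v=0.408, θ=0.115, ω=-0.531
apply F[1]=+6.719 → step 2: x=0.014, v=0.574, θ=0.102, ω=-0.730
apply F[2]=+2.208 → step 3: x=0.026, v=0.620, θ=0.087, ω=-0.769
apply F[3]=+0.041 → step 4: x=0.038, v=0.611, θ=0.072, ω=-0.734
apply F[4]=-0.943 → step 5: x=0.050, v=0.577, θ=0.058, ω=-0.669
apply F[5]=-1.344 → step 6: x=0.061, v=0.533, θ=0.045, ω=-0.595
apply F[6]=-1.464 → step 7: x=0.071, v=0.489, θ=0.034, ω=-0.521
apply F[7]=-1.455 → step 8: x=0.081, v=0.445, θ=0.025, ω=-0.453
apply F[8]=-1.392 → step 9: x=0.089, v=0.405, θ=0.016, ω=-0.392
apply F[9]=-1.308 → step 10: x=0.097, v=0.368, θ=0.009, ω=-0.337
apply F[10]=-1.222 → step 11: x=0.104, v=0.334, θ=0.003, ω=-0.288
apply F[11]=-1.137 → step 12: x=0.110, v=0.303, θ=-0.003, ω=-0.246
apply F[12]=-1.060 → step 13: x=0.116, v=0.275, θ=-0.007, ω=-0.208
apply F[13]=-0.987 → step 14: x=0.121, v=0.250, θ=-0.011, ω=-0.175
apply F[14]=-0.922 → step 15: x=0.126, v=0.227, θ=-0.014, ω=-0.147
apply F[15]=-0.863 → step 16: x=0.130, v=0.206, θ=-0.017, ω=-0.122
apply F[16]=-0.809 → step 17: x=0.134, v=0.186, θ=-0.019, ω=-0.100
apply F[17]=-0.759 → step 18: x=0.138, v=0.169, θ=-0.021, ω=-0.081
apply F[18]=-0.713 → step 19: x=0.141, v=0.152, θ=-0.022, ω=-0.064
apply F[19]=-0.672 → step 20: x=0.144, v=0.137, θ=-0.024, ω=-0.050
apply F[20]=-0.634 → step 21: x=0.147, v=0.124, θ=-0.024, ω=-0.037
apply F[21]=-0.598 → step 22: x=0.149, v=0.111, θ=-0.025, ω=-0.026
apply F[22]=-0.566 → step 23: x=0.151, v=0.099, θ=-0.026, ω=-0.017
apply F[23]=-0.536 → step 24: x=0.153, v=0.088, θ=-0.026, ω=-0.009
apply F[24]=-0.508 → step 25: x=0.155, v=0.078, θ=-0.026, ω=-0.002
apply F[25]=-0.482 → step 26: x=0.156, v=0.069, θ=-0.026, ω=0.004
apply F[26]=-0.458 → step 27: x=0.157, v=0.060, θ=-0.026, ω=0.009
apply F[27]=-0.435 → step 28: x=0.158, v=0.052, θ=-0.026, ω=0.014
apply F[28]=-0.414 → step 29: x=0.159, v=0.044, θ=-0.025, ω=0.017
apply F[29]=-0.395 → step 30: x=0.160, v=0.037, θ=-0.025, ω=0.020
apply F[30]=-0.376 → step 31: x=0.161, v=0.031, θ=-0.024, ω=0.023
apply F[31]=-0.358 → step 32: x=0.161, v=0.024, θ=-0.024, ω=0.025
apply F[32]=-0.341 → step 33: x=0.162, v=0.018, θ=-0.023, ω=0.027
apply F[33]=-0.325 → step 34: x=0.162, v=0.013, θ=-0.023, ω=0.028
Max |angle| over trajectory = 0.120 rad = 6.9°.

Answer: 6.9°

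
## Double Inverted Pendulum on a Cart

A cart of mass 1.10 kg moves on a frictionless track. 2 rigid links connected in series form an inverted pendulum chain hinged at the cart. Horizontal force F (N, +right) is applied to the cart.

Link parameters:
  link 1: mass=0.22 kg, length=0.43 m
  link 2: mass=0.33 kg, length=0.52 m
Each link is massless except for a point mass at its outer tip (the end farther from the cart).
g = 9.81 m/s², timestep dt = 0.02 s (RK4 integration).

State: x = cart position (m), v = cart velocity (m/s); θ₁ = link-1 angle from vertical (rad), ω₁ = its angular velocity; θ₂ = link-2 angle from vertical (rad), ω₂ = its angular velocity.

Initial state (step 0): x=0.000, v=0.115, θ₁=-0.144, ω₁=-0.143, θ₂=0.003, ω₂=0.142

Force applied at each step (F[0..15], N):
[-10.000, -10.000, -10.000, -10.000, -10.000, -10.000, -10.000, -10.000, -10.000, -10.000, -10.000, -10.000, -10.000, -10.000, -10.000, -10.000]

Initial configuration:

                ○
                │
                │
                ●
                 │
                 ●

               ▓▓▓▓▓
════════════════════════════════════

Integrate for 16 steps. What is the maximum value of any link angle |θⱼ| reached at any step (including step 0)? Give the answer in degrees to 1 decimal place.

apply F[0]=-10.000 → step 1: x=0.001, v=-0.052, θ₁=-0.145, ω₁=0.066, θ₂=0.007, ω₂=0.293
apply F[1]=-10.000 → step 2: x=-0.002, v=-0.218, θ₁=-0.141, ω₁=0.275, θ₂=0.015, ω₂=0.448
apply F[2]=-10.000 → step 3: x=-0.008, v=-0.386, θ₁=-0.134, ω₁=0.487, θ₂=0.025, ω₂=0.604
apply F[3]=-10.000 → step 4: x=-0.018, v=-0.555, θ₁=-0.122, ω₁=0.708, θ₂=0.039, ω₂=0.759
apply F[4]=-10.000 → step 5: x=-0.030, v=-0.726, θ₁=-0.105, ω₁=0.943, θ₂=0.056, ω₂=0.910
apply F[5]=-10.000 → step 6: x=-0.047, v=-0.898, θ₁=-0.084, ω₁=1.199, θ₂=0.075, ω₂=1.055
apply F[6]=-10.000 → step 7: x=-0.066, v=-1.074, θ₁=-0.057, ω₁=1.480, θ₂=0.098, ω₂=1.189
apply F[7]=-10.000 → step 8: x=-0.090, v=-1.252, θ₁=-0.025, ω₁=1.793, θ₂=0.123, ω₂=1.309
apply F[8]=-10.000 → step 9: x=-0.116, v=-1.434, θ₁=0.015, ω₁=2.144, θ₂=0.150, ω₂=1.410
apply F[9]=-10.000 → step 10: x=-0.147, v=-1.618, θ₁=0.062, ω₁=2.538, θ₂=0.179, ω₂=1.487
apply F[10]=-10.000 → step 11: x=-0.181, v=-1.804, θ₁=0.117, ω₁=2.976, θ₂=0.209, ω₂=1.537
apply F[11]=-10.000 → step 12: x=-0.219, v=-1.990, θ₁=0.181, ω₁=3.458, θ₂=0.240, ω₂=1.560
apply F[12]=-10.000 → step 13: x=-0.261, v=-2.174, θ₁=0.255, ω₁=3.971, θ₂=0.272, ω₂=1.564
apply F[13]=-10.000 → step 14: x=-0.306, v=-2.350, θ₁=0.340, ω₁=4.495, θ₂=0.303, ω₂=1.567
apply F[14]=-10.000 → step 15: x=-0.355, v=-2.515, θ₁=0.435, ω₁=4.997, θ₂=0.334, ω₂=1.597
apply F[15]=-10.000 → step 16: x=-0.406, v=-2.663, θ₁=0.539, ω₁=5.442, θ₂=0.367, ω₂=1.692
Max |angle| over trajectory = 0.539 rad = 30.9°.

Answer: 30.9°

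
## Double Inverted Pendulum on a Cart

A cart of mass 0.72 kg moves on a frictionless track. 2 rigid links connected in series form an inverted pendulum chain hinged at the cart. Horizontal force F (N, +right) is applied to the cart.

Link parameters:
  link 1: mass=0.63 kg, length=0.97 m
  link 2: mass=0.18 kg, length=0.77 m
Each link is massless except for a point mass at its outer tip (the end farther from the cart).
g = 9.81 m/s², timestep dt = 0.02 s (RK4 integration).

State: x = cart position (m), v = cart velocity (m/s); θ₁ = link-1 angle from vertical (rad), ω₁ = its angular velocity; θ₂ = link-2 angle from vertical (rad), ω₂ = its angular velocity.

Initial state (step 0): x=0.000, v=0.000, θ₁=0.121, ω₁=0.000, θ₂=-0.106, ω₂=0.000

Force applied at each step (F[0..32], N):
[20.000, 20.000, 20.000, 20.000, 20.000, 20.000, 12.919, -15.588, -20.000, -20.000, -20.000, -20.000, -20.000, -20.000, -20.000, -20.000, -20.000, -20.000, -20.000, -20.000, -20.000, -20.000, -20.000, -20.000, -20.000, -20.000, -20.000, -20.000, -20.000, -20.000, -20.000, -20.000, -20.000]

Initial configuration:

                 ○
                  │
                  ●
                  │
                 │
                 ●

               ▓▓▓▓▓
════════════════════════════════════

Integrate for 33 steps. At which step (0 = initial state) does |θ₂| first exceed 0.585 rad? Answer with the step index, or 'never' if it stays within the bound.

Answer: never

Derivation:
apply F[0]=+20.000 → step 1: x=0.005, v=0.522, θ₁=0.116, ω₁=-0.494, θ₂=-0.107, ω₂=-0.094
apply F[1]=+20.000 → step 2: x=0.021, v=1.048, θ₁=0.101, ω₁=-0.996, θ₂=-0.110, ω₂=-0.180
apply F[2]=+20.000 → step 3: x=0.047, v=1.582, θ₁=0.076, ω₁=-1.515, θ₂=-0.114, ω₂=-0.250
apply F[3]=+20.000 → step 4: x=0.084, v=2.127, θ₁=0.040, ω₁=-2.055, θ₂=-0.120, ω₂=-0.298
apply F[4]=+20.000 → step 5: x=0.132, v=2.680, θ₁=-0.006, ω₁=-2.617, θ₂=-0.126, ω₂=-0.322
apply F[5]=+20.000 → step 6: x=0.191, v=3.236, θ₁=-0.064, ω₁=-3.196, θ₂=-0.132, ω₂=-0.324
apply F[6]=+12.919 → step 7: x=0.260, v=3.587, θ₁=-0.132, ω₁=-3.577, θ₂=-0.139, ω₂=-0.321
apply F[7]=-15.588 → step 8: x=0.327, v=3.163, θ₁=-0.200, ω₁=-3.179, θ₂=-0.145, ω₂=-0.319
apply F[8]=-20.000 → step 9: x=0.385, v=2.643, θ₁=-0.258, ω₁=-2.708, θ₂=-0.151, ω₂=-0.299
apply F[9]=-20.000 → step 10: x=0.433, v=2.152, θ₁=-0.308, ω₁=-2.286, θ₂=-0.157, ω₂=-0.255
apply F[10]=-20.000 → step 11: x=0.471, v=1.687, θ₁=-0.350, ω₁=-1.910, θ₂=-0.161, ω₂=-0.184
apply F[11]=-20.000 → step 12: x=0.501, v=1.245, θ₁=-0.385, ω₁=-1.574, θ₂=-0.164, ω₂=-0.089
apply F[12]=-20.000 → step 13: x=0.521, v=0.822, θ₁=-0.413, ω₁=-1.271, θ₂=-0.165, ω₂=0.028
apply F[13]=-20.000 → step 14: x=0.534, v=0.413, θ₁=-0.436, ω₁=-0.993, θ₂=-0.163, ω₂=0.165
apply F[14]=-20.000 → step 15: x=0.538, v=0.015, θ₁=-0.453, ω₁=-0.736, θ₂=-0.158, ω₂=0.317
apply F[15]=-20.000 → step 16: x=0.534, v=-0.374, θ₁=-0.465, ω₁=-0.494, θ₂=-0.150, ω₂=0.484
apply F[16]=-20.000 → step 17: x=0.523, v=-0.759, θ₁=-0.473, ω₁=-0.261, θ₂=-0.139, ω₂=0.663
apply F[17]=-20.000 → step 18: x=0.504, v=-1.142, θ₁=-0.476, ω₁=-0.034, θ₂=-0.124, ω₂=0.852
apply F[18]=-20.000 → step 19: x=0.477, v=-1.525, θ₁=-0.474, ω₁=0.194, θ₂=-0.105, ω₂=1.049
apply F[19]=-20.000 → step 20: x=0.443, v=-1.911, θ₁=-0.468, ω₁=0.425, θ₂=-0.082, ω₂=1.254
apply F[20]=-20.000 → step 21: x=0.401, v=-2.303, θ₁=-0.457, ω₁=0.664, θ₂=-0.054, ω₂=1.463
apply F[21]=-20.000 → step 22: x=0.351, v=-2.704, θ₁=-0.442, ω₁=0.918, θ₂=-0.023, ω₂=1.674
apply F[22]=-20.000 → step 23: x=0.293, v=-3.116, θ₁=-0.420, ω₁=1.190, θ₂=0.013, ω₂=1.884
apply F[23]=-20.000 → step 24: x=0.226, v=-3.544, θ₁=-0.394, ω₁=1.488, θ₂=0.052, ω₂=2.088
apply F[24]=-20.000 → step 25: x=0.151, v=-3.989, θ₁=-0.361, ω₁=1.817, θ₂=0.096, ω₂=2.281
apply F[25]=-20.000 → step 26: x=0.066, v=-4.457, θ₁=-0.321, ω₁=2.185, θ₂=0.143, ω₂=2.454
apply F[26]=-20.000 → step 27: x=-0.028, v=-4.949, θ₁=-0.273, ω₁=2.599, θ₂=0.194, ω₂=2.597
apply F[27]=-20.000 → step 28: x=-0.132, v=-5.469, θ₁=-0.217, ω₁=3.064, θ₂=0.247, ω₂=2.696
apply F[28]=-20.000 → step 29: x=-0.247, v=-6.013, θ₁=-0.150, ω₁=3.584, θ₂=0.301, ω₂=2.735
apply F[29]=-20.000 → step 30: x=-0.372, v=-6.574, θ₁=-0.073, ω₁=4.153, θ₂=0.356, ω₂=2.697
apply F[30]=-20.000 → step 31: x=-0.510, v=-7.135, θ₁=0.016, ω₁=4.755, θ₂=0.409, ω₂=2.574
apply F[31]=-20.000 → step 32: x=-0.658, v=-7.663, θ₁=0.117, ω₁=5.353, θ₂=0.458, ω₂=2.369
apply F[32]=-20.000 → step 33: x=-0.816, v=-8.120, θ₁=0.230, ω₁=5.900, θ₂=0.503, ω₂=2.115
max |θ₂| = 0.503 ≤ 0.585 over all 34 states.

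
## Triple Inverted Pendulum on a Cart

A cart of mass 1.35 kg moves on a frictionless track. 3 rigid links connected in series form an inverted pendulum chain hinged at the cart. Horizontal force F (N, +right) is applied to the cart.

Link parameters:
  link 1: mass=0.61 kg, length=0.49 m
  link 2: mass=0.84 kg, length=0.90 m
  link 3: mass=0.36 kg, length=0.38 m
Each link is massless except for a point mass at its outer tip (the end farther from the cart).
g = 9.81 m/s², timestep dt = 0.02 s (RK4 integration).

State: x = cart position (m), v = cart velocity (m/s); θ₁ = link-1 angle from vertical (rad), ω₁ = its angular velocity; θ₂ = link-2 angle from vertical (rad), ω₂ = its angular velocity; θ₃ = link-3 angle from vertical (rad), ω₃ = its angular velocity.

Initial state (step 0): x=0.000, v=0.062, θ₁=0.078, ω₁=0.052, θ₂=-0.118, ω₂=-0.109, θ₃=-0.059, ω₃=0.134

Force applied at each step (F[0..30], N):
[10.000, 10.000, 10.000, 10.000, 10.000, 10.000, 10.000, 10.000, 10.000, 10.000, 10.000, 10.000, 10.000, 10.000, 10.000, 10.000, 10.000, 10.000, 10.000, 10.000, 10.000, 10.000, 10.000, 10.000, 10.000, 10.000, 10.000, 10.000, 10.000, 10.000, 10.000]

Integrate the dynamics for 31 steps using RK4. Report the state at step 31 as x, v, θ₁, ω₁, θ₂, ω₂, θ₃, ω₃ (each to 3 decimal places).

apply F[0]=+10.000 → step 1: x=0.003, v=0.190, θ₁=0.078, ω₁=-0.030, θ₂=-0.121, ω₂=-0.238, θ₃=-0.056, ω₃=0.177
apply F[1]=+10.000 → step 2: x=0.008, v=0.319, θ₁=0.077, ω₁=-0.112, θ₂=-0.128, ω₂=-0.369, θ₃=-0.052, ω₃=0.226
apply F[2]=+10.000 → step 3: x=0.015, v=0.448, θ₁=0.074, ω₁=-0.195, θ₂=-0.136, ω₂=-0.503, θ₃=-0.047, ω₃=0.282
apply F[3]=+10.000 → step 4: x=0.026, v=0.578, θ₁=0.069, ω₁=-0.282, θ₂=-0.148, ω₂=-0.639, θ₃=-0.041, ω₃=0.347
apply F[4]=+10.000 → step 5: x=0.038, v=0.711, θ₁=0.062, ω₁=-0.374, θ₂=-0.162, ω₂=-0.778, θ₃=-0.033, ω₃=0.423
apply F[5]=+10.000 → step 6: x=0.054, v=0.845, θ₁=0.054, ω₁=-0.474, θ₂=-0.179, ω₂=-0.920, θ₃=-0.024, ω₃=0.511
apply F[6]=+10.000 → step 7: x=0.072, v=0.982, θ₁=0.043, ω₁=-0.586, θ₂=-0.199, ω₂=-1.063, θ₃=-0.012, ω₃=0.611
apply F[7]=+10.000 → step 8: x=0.093, v=1.122, θ₁=0.030, ω₁=-0.713, θ₂=-0.221, ω₂=-1.206, θ₃=0.001, ω₃=0.723
apply F[8]=+10.000 → step 9: x=0.117, v=1.266, θ₁=0.015, ω₁=-0.858, θ₂=-0.247, ω₂=-1.348, θ₃=0.017, ω₃=0.845
apply F[9]=+10.000 → step 10: x=0.144, v=1.413, θ₁=-0.004, ω₁=-1.026, θ₂=-0.275, ω₂=-1.486, θ₃=0.035, ω₃=0.975
apply F[10]=+10.000 → step 11: x=0.174, v=1.564, θ₁=-0.027, ω₁=-1.222, θ₂=-0.306, ω₂=-1.618, θ₃=0.056, ω₃=1.109
apply F[11]=+10.000 → step 12: x=0.207, v=1.718, θ₁=-0.053, ω₁=-1.449, θ₂=-0.340, ω₂=-1.740, θ₃=0.079, ω₃=1.240
apply F[12]=+10.000 → step 13: x=0.242, v=1.875, θ₁=-0.085, ω₁=-1.712, θ₂=-0.376, ω₂=-1.847, θ₃=0.105, ω₃=1.362
apply F[13]=+10.000 → step 14: x=0.282, v=2.035, θ₁=-0.122, ω₁=-2.013, θ₂=-0.414, ω₂=-1.936, θ₃=0.134, ω₃=1.464
apply F[14]=+10.000 → step 15: x=0.324, v=2.195, θ₁=-0.165, ω₁=-2.353, θ₂=-0.453, ω₂=-2.001, θ₃=0.164, ω₃=1.536
apply F[15]=+10.000 → step 16: x=0.369, v=2.354, θ₁=-0.216, ω₁=-2.732, θ₂=-0.493, ω₂=-2.039, θ₃=0.195, ω₃=1.566
apply F[16]=+10.000 → step 17: x=0.418, v=2.507, θ₁=-0.275, ω₁=-3.143, θ₂=-0.534, ω₂=-2.047, θ₃=0.226, ω₃=1.540
apply F[17]=+10.000 → step 18: x=0.470, v=2.651, θ₁=-0.342, ω₁=-3.577, θ₂=-0.575, ω₂=-2.026, θ₃=0.256, ω₃=1.446
apply F[18]=+10.000 → step 19: x=0.524, v=2.778, θ₁=-0.418, ω₁=-4.019, θ₂=-0.615, ω₂=-1.979, θ₃=0.283, ω₃=1.272
apply F[19]=+10.000 → step 20: x=0.581, v=2.883, θ₁=-0.503, ω₁=-4.449, θ₂=-0.654, ω₂=-1.915, θ₃=0.306, ω₃=1.010
apply F[20]=+10.000 → step 21: x=0.639, v=2.960, θ₁=-0.596, ω₁=-4.846, θ₂=-0.692, ω₂=-1.848, θ₃=0.323, ω₃=0.659
apply F[21]=+10.000 → step 22: x=0.699, v=3.004, θ₁=-0.696, ω₁=-5.195, θ₂=-0.728, ω₂=-1.793, θ₃=0.332, ω₃=0.227
apply F[22]=+10.000 → step 23: x=0.759, v=3.017, θ₁=-0.803, ω₁=-5.483, θ₂=-0.764, ω₂=-1.765, θ₃=0.332, ω₃=-0.273
apply F[23]=+10.000 → step 24: x=0.819, v=2.998, θ₁=-0.915, ω₁=-5.712, θ₂=-0.799, ω₂=-1.775, θ₃=0.321, ω₃=-0.823
apply F[24]=+10.000 → step 25: x=0.879, v=2.954, θ₁=-1.031, ω₁=-5.885, θ₂=-0.835, ω₂=-1.830, θ₃=0.298, ω₃=-1.406
apply F[25]=+10.000 → step 26: x=0.937, v=2.888, θ₁=-1.150, ω₁=-6.011, θ₂=-0.873, ω₂=-1.931, θ₃=0.264, ω₃=-2.008
apply F[26]=+10.000 → step 27: x=0.994, v=2.804, θ₁=-1.272, ω₁=-6.099, θ₂=-0.913, ω₂=-2.076, θ₃=0.218, ω₃=-2.622
apply F[27]=+10.000 → step 28: x=1.049, v=2.706, θ₁=-1.394, ω₁=-6.155, θ₂=-0.956, ω₂=-2.264, θ₃=0.159, ω₃=-3.245
apply F[28]=+10.000 → step 29: x=1.102, v=2.598, θ₁=-1.518, ω₁=-6.181, θ₂=-1.003, ω₂=-2.491, θ₃=0.088, ω₃=-3.876
apply F[29]=+10.000 → step 30: x=1.153, v=2.481, θ₁=-1.641, ω₁=-6.174, θ₂=-1.056, ω₂=-2.753, θ₃=0.004, ω₃=-4.520
apply F[30]=+10.000 → step 31: x=1.202, v=2.360, θ₁=-1.764, ω₁=-6.129, θ₂=-1.114, ω₂=-3.048, θ₃=-0.093, ω₃=-5.181

Answer: x=1.202, v=2.360, θ₁=-1.764, ω₁=-6.129, θ₂=-1.114, ω₂=-3.048, θ₃=-0.093, ω₃=-5.181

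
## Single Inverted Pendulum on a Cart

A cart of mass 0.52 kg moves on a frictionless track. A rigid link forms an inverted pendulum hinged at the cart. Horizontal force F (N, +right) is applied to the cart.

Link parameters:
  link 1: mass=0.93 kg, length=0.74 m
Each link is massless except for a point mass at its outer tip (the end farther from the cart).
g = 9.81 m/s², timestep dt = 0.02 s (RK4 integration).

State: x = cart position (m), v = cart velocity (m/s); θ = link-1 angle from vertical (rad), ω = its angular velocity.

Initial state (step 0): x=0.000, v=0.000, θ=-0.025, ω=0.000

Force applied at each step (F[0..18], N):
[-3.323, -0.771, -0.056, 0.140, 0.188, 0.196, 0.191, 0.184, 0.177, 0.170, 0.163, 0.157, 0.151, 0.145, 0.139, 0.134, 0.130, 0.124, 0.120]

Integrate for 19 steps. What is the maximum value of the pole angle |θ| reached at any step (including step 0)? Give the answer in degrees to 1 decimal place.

apply F[0]=-3.323 → step 1: x=-0.001, v=-0.119, θ=-0.023, ω=0.154
apply F[1]=-0.771 → step 2: x=-0.004, v=-0.141, θ=-0.020, ω=0.178
apply F[2]=-0.056 → step 3: x=-0.007, v=-0.137, θ=-0.017, ω=0.168
apply F[3]=+0.140 → step 4: x=-0.009, v=-0.126, θ=-0.014, ω=0.149
apply F[4]=+0.188 → step 5: x=-0.012, v=-0.115, θ=-0.011, ω=0.131
apply F[5]=+0.196 → step 6: x=-0.014, v=-0.104, θ=-0.008, ω=0.113
apply F[6]=+0.191 → step 7: x=-0.016, v=-0.094, θ=-0.006, ω=0.098
apply F[7]=+0.184 → step 8: x=-0.018, v=-0.085, θ=-0.004, ω=0.085
apply F[8]=+0.177 → step 9: x=-0.019, v=-0.077, θ=-0.003, ω=0.073
apply F[9]=+0.170 → step 10: x=-0.021, v=-0.070, θ=-0.001, ω=0.063
apply F[10]=+0.163 → step 11: x=-0.022, v=-0.063, θ=-0.000, ω=0.053
apply F[11]=+0.157 → step 12: x=-0.023, v=-0.057, θ=0.001, ω=0.045
apply F[12]=+0.151 → step 13: x=-0.024, v=-0.052, θ=0.002, ω=0.038
apply F[13]=+0.145 → step 14: x=-0.025, v=-0.047, θ=0.002, ω=0.032
apply F[14]=+0.139 → step 15: x=-0.026, v=-0.042, θ=0.003, ω=0.027
apply F[15]=+0.134 → step 16: x=-0.027, v=-0.038, θ=0.003, ω=0.022
apply F[16]=+0.130 → step 17: x=-0.028, v=-0.035, θ=0.004, ω=0.018
apply F[17]=+0.124 → step 18: x=-0.028, v=-0.031, θ=0.004, ω=0.015
apply F[18]=+0.120 → step 19: x=-0.029, v=-0.028, θ=0.004, ω=0.012
Max |angle| over trajectory = 0.025 rad = 1.4°.

Answer: 1.4°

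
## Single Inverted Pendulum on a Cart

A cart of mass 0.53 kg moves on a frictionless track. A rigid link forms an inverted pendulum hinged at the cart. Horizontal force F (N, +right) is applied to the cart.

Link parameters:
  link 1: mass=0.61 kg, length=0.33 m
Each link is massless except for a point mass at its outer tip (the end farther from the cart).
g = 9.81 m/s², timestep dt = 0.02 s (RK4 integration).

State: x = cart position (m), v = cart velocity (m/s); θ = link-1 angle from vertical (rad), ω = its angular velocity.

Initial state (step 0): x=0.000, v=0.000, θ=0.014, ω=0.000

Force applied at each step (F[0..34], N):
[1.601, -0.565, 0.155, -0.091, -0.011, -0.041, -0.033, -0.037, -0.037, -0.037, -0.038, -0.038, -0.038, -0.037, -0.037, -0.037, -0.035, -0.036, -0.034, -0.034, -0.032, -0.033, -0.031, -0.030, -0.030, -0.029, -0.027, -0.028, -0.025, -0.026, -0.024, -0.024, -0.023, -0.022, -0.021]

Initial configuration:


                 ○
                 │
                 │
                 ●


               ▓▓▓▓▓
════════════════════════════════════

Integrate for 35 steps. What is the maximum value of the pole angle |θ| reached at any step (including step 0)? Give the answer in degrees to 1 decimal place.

apply F[0]=+1.601 → step 1: x=0.001, v=0.057, θ=0.012, ω=-0.166
apply F[1]=-0.565 → step 2: x=0.001, v=0.034, θ=0.010, ω=-0.087
apply F[2]=+0.155 → step 3: x=0.002, v=0.037, θ=0.008, ω=-0.094
apply F[3]=-0.091 → step 4: x=0.003, v=0.032, θ=0.006, ω=-0.074
apply F[4]=-0.011 → step 5: x=0.004, v=0.031, θ=0.005, ω=-0.066
apply F[5]=-0.041 → step 6: x=0.004, v=0.028, θ=0.004, ω=-0.055
apply F[6]=-0.033 → step 7: x=0.005, v=0.026, θ=0.003, ω=-0.047
apply F[7]=-0.037 → step 8: x=0.005, v=0.024, θ=0.002, ω=-0.040
apply F[8]=-0.037 → step 9: x=0.006, v=0.023, θ=0.001, ω=-0.034
apply F[9]=-0.037 → step 10: x=0.006, v=0.021, θ=0.000, ω=-0.029
apply F[10]=-0.038 → step 11: x=0.006, v=0.019, θ=-0.000, ω=-0.024
apply F[11]=-0.038 → step 12: x=0.007, v=0.018, θ=-0.001, ω=-0.020
apply F[12]=-0.038 → step 13: x=0.007, v=0.017, θ=-0.001, ω=-0.017
apply F[13]=-0.037 → step 14: x=0.008, v=0.016, θ=-0.001, ω=-0.014
apply F[14]=-0.037 → step 15: x=0.008, v=0.015, θ=-0.001, ω=-0.011
apply F[15]=-0.037 → step 16: x=0.008, v=0.014, θ=-0.002, ω=-0.009
apply F[16]=-0.035 → step 17: x=0.008, v=0.013, θ=-0.002, ω=-0.007
apply F[17]=-0.036 → step 18: x=0.009, v=0.012, θ=-0.002, ω=-0.006
apply F[18]=-0.034 → step 19: x=0.009, v=0.011, θ=-0.002, ω=-0.004
apply F[19]=-0.034 → step 20: x=0.009, v=0.010, θ=-0.002, ω=-0.003
apply F[20]=-0.032 → step 21: x=0.009, v=0.009, θ=-0.002, ω=-0.002
apply F[21]=-0.033 → step 22: x=0.009, v=0.009, θ=-0.002, ω=-0.001
apply F[22]=-0.031 → step 23: x=0.010, v=0.008, θ=-0.002, ω=-0.001
apply F[23]=-0.030 → step 24: x=0.010, v=0.007, θ=-0.002, ω=0.000
apply F[24]=-0.030 → step 25: x=0.010, v=0.007, θ=-0.002, ω=0.001
apply F[25]=-0.029 → step 26: x=0.010, v=0.006, θ=-0.002, ω=0.001
apply F[26]=-0.027 → step 27: x=0.010, v=0.006, θ=-0.002, ω=0.001
apply F[27]=-0.028 → step 28: x=0.010, v=0.005, θ=-0.002, ω=0.002
apply F[28]=-0.025 → step 29: x=0.010, v=0.004, θ=-0.002, ω=0.002
apply F[29]=-0.026 → step 30: x=0.010, v=0.004, θ=-0.002, ω=0.002
apply F[30]=-0.024 → step 31: x=0.010, v=0.004, θ=-0.002, ω=0.002
apply F[31]=-0.024 → step 32: x=0.011, v=0.003, θ=-0.002, ω=0.002
apply F[32]=-0.023 → step 33: x=0.011, v=0.003, θ=-0.002, ω=0.003
apply F[33]=-0.022 → step 34: x=0.011, v=0.002, θ=-0.002, ω=0.003
apply F[34]=-0.021 → step 35: x=0.011, v=0.002, θ=-0.002, ω=0.003
Max |angle| over trajectory = 0.014 rad = 0.8°.

Answer: 0.8°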